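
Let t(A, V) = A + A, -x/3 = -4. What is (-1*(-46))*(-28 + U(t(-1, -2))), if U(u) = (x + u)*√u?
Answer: -1288 + 460*I*√2 ≈ -1288.0 + 650.54*I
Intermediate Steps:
x = 12 (x = -3*(-4) = 12)
t(A, V) = 2*A
U(u) = √u*(12 + u) (U(u) = (12 + u)*√u = √u*(12 + u))
(-1*(-46))*(-28 + U(t(-1, -2))) = (-1*(-46))*(-28 + √(2*(-1))*(12 + 2*(-1))) = 46*(-28 + √(-2)*(12 - 2)) = 46*(-28 + (I*√2)*10) = 46*(-28 + 10*I*√2) = -1288 + 460*I*√2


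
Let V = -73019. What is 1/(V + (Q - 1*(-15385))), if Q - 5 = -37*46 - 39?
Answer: -1/59370 ≈ -1.6844e-5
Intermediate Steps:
Q = -1736 (Q = 5 + (-37*46 - 39) = 5 + (-1702 - 39) = 5 - 1741 = -1736)
1/(V + (Q - 1*(-15385))) = 1/(-73019 + (-1736 - 1*(-15385))) = 1/(-73019 + (-1736 + 15385)) = 1/(-73019 + 13649) = 1/(-59370) = -1/59370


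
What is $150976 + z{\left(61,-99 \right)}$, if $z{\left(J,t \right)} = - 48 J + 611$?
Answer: $148659$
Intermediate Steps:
$z{\left(J,t \right)} = 611 - 48 J$
$150976 + z{\left(61,-99 \right)} = 150976 + \left(611 - 2928\right) = 150976 - 2317 = 148659$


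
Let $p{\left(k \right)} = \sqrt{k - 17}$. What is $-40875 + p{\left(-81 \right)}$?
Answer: $-40875 + 7 i \sqrt{2} \approx -40875.0 + 9.8995 i$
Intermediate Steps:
$p{\left(k \right)} = \sqrt{-17 + k}$
$-40875 + p{\left(-81 \right)} = -40875 + \sqrt{-17 - 81} = -40875 + \sqrt{-98} = -40875 + 7 i \sqrt{2}$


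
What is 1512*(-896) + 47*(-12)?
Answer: -1355316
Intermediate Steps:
1512*(-896) + 47*(-12) = -1354752 - 564 = -1355316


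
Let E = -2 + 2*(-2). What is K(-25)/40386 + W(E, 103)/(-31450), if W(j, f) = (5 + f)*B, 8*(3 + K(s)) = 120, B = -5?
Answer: 369764/21168995 ≈ 0.017467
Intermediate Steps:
K(s) = 12 (K(s) = -3 + (⅛)*120 = -3 + 15 = 12)
E = -6 (E = -2 - 4 = -6)
W(j, f) = -25 - 5*f (W(j, f) = (5 + f)*(-5) = -25 - 5*f)
K(-25)/40386 + W(E, 103)/(-31450) = 12/40386 + (-25 - 5*103)/(-31450) = 12*(1/40386) + (-25 - 515)*(-1/31450) = 2/6731 - 540*(-1/31450) = 2/6731 + 54/3145 = 369764/21168995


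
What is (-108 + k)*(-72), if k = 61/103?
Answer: 796536/103 ≈ 7733.4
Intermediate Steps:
k = 61/103 (k = 61*(1/103) = 61/103 ≈ 0.59223)
(-108 + k)*(-72) = (-108 + 61/103)*(-72) = -11063/103*(-72) = 796536/103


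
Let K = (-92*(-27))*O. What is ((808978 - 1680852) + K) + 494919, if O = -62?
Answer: -530963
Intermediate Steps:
K = -154008 (K = -92*(-27)*(-62) = 2484*(-62) = -154008)
((808978 - 1680852) + K) + 494919 = ((808978 - 1680852) - 154008) + 494919 = (-871874 - 154008) + 494919 = -1025882 + 494919 = -530963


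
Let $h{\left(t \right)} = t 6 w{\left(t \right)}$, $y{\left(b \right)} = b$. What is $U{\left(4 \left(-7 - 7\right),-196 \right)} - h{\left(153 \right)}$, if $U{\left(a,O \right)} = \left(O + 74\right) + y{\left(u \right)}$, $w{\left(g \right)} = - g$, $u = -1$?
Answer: $140331$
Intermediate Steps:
$U{\left(a,O \right)} = 73 + O$ ($U{\left(a,O \right)} = \left(O + 74\right) - 1 = \left(74 + O\right) - 1 = 73 + O$)
$h{\left(t \right)} = - 6 t^{2}$ ($h{\left(t \right)} = t 6 \left(- t\right) = 6 t \left(- t\right) = - 6 t^{2}$)
$U{\left(4 \left(-7 - 7\right),-196 \right)} - h{\left(153 \right)} = \left(73 - 196\right) - - 6 \cdot 153^{2} = -123 - \left(-6\right) 23409 = -123 - -140454 = -123 + 140454 = 140331$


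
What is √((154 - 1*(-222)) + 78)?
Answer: √454 ≈ 21.307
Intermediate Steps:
√((154 - 1*(-222)) + 78) = √((154 + 222) + 78) = √(376 + 78) = √454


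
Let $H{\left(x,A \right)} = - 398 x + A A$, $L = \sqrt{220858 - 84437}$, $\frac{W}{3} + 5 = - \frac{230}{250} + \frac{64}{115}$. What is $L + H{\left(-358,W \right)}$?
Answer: $\frac{47194372004}{330625} + \sqrt{136421} \approx 1.4311 \cdot 10^{5}$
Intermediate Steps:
$W = - \frac{9252}{575}$ ($W = -15 + 3 \left(- \frac{230}{250} + \frac{64}{115}\right) = -15 + 3 \left(\left(-230\right) \frac{1}{250} + 64 \cdot \frac{1}{115}\right) = -15 + 3 \left(- \frac{23}{25} + \frac{64}{115}\right) = -15 + 3 \left(- \frac{209}{575}\right) = -15 - \frac{627}{575} = - \frac{9252}{575} \approx -16.09$)
$L = \sqrt{136421} \approx 369.35$
$H{\left(x,A \right)} = A^{2} - 398 x$ ($H{\left(x,A \right)} = - 398 x + A^{2} = A^{2} - 398 x$)
$L + H{\left(-358,W \right)} = \sqrt{136421} + \left(\left(- \frac{9252}{575}\right)^{2} - -142484\right) = \sqrt{136421} + \left(\frac{85599504}{330625} + 142484\right) = \sqrt{136421} + \frac{47194372004}{330625} = \frac{47194372004}{330625} + \sqrt{136421}$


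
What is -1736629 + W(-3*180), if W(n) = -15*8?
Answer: -1736749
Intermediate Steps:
W(n) = -120
-1736629 + W(-3*180) = -1736629 - 120 = -1736749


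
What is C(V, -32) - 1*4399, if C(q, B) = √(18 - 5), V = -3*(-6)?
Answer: -4399 + √13 ≈ -4395.4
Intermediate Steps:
V = 18
C(q, B) = √13
C(V, -32) - 1*4399 = √13 - 1*4399 = √13 - 4399 = -4399 + √13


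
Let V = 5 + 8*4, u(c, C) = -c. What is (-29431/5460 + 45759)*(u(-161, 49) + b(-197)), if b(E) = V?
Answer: 8243885397/910 ≈ 9.0592e+6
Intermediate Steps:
V = 37 (V = 5 + 32 = 37)
b(E) = 37
(-29431/5460 + 45759)*(u(-161, 49) + b(-197)) = (-29431/5460 + 45759)*(-1*(-161) + 37) = (-29431*1/5460 + 45759)*(161 + 37) = (-29431/5460 + 45759)*198 = (249814709/5460)*198 = 8243885397/910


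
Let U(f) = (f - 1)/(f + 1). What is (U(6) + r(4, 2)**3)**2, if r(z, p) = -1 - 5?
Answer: 2271049/49 ≈ 46348.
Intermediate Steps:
r(z, p) = -6
U(f) = (-1 + f)/(1 + f)
(U(6) + r(4, 2)**3)**2 = ((-1 + 6)/(1 + 6) + (-6)**3)**2 = (5/7 - 216)**2 = (-1507/7)**2 = 2271049/49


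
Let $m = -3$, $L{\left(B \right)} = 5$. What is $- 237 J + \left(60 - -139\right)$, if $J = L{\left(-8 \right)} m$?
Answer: $3754$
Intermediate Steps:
$J = -15$ ($J = 5 \left(-3\right) = -15$)
$- 237 J + \left(60 - -139\right) = \left(-237\right) \left(-15\right) + \left(60 - -139\right) = 3555 + \left(60 + 139\right) = 3555 + 199 = 3754$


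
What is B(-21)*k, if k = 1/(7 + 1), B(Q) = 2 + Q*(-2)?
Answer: 11/2 ≈ 5.5000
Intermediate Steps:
B(Q) = 2 - 2*Q
k = ⅛ (k = 1/8 = ⅛ ≈ 0.12500)
B(-21)*k = (2 - 2*(-21))*(⅛) = (2 + 42)*(⅛) = 44*(⅛) = 11/2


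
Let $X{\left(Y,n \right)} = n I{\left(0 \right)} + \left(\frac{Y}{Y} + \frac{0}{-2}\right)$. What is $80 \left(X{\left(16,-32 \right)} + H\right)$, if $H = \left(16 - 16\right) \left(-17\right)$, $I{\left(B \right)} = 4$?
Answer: $-10160$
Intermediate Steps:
$X{\left(Y,n \right)} = 1 + 4 n$ ($X{\left(Y,n \right)} = n 4 + \left(\frac{Y}{Y} + \frac{0}{-2}\right) = 4 n + \left(1 + 0 \left(- \frac{1}{2}\right)\right) = 4 n + \left(1 + 0\right) = 4 n + 1 = 1 + 4 n$)
$H = 0$ ($H = 0 \left(-17\right) = 0$)
$80 \left(X{\left(16,-32 \right)} + H\right) = 80 \left(\left(1 + 4 \left(-32\right)\right) + 0\right) = 80 \left(\left(1 - 128\right) + 0\right) = 80 \left(-127 + 0\right) = 80 \left(-127\right) = -10160$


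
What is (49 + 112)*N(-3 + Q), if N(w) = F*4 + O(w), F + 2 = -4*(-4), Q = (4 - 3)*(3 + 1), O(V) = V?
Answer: 9177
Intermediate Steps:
Q = 4 (Q = 1*4 = 4)
F = 14 (F = -2 - 4*(-4) = -2 + 16 = 14)
N(w) = 56 + w (N(w) = 14*4 + w = 56 + w)
(49 + 112)*N(-3 + Q) = (49 + 112)*(56 + (-3 + 4)) = 161*(56 + 1) = 161*57 = 9177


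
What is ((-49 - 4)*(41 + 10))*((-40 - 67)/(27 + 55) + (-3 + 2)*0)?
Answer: 289221/82 ≈ 3527.1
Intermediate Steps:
((-49 - 4)*(41 + 10))*((-40 - 67)/(27 + 55) + (-3 + 2)*0) = (-53*51)*(-107/82 - 1*0) = -2703*(-107*1/82 + 0) = -2703*(-107/82 + 0) = -2703*(-107/82) = 289221/82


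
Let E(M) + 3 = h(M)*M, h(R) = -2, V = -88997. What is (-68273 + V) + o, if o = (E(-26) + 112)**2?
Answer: -131349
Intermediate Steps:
E(M) = -3 - 2*M
o = 25921 (o = ((-3 - 2*(-26)) + 112)**2 = ((-3 + 52) + 112)**2 = (49 + 112)**2 = 161**2 = 25921)
(-68273 + V) + o = (-68273 - 88997) + 25921 = -157270 + 25921 = -131349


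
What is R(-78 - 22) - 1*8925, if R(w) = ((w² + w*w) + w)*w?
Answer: -1998925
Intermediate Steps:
R(w) = w*(w + 2*w²) (R(w) = ((w² + w²) + w)*w = (2*w² + w)*w = (w + 2*w²)*w = w*(w + 2*w²))
R(-78 - 22) - 1*8925 = (-78 - 22)²*(1 + 2*(-78 - 22)) - 1*8925 = (-100)²*(1 + 2*(-100)) - 8925 = 10000*(1 - 200) - 8925 = 10000*(-199) - 8925 = -1990000 - 8925 = -1998925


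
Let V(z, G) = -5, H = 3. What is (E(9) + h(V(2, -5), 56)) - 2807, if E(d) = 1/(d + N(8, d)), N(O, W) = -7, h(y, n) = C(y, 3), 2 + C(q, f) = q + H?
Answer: -5621/2 ≈ -2810.5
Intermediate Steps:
C(q, f) = 1 + q (C(q, f) = -2 + (q + 3) = -2 + (3 + q) = 1 + q)
h(y, n) = 1 + y
E(d) = 1/(-7 + d) (E(d) = 1/(d - 7) = 1/(-7 + d))
(E(9) + h(V(2, -5), 56)) - 2807 = (1/(-7 + 9) + (1 - 5)) - 2807 = (1/2 - 4) - 2807 = (½ - 4) - 2807 = -7/2 - 2807 = -5621/2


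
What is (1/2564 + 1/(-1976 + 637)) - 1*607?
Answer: -2083951197/3433196 ≈ -607.00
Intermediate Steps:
(1/2564 + 1/(-1976 + 637)) - 1*607 = (1/2564 + 1/(-1339)) - 607 = (1/2564 - 1/1339) - 607 = -1225/3433196 - 607 = -2083951197/3433196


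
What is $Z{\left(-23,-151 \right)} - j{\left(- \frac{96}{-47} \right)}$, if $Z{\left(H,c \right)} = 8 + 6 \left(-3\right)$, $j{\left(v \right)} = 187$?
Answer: $-197$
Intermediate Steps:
$Z{\left(H,c \right)} = -10$ ($Z{\left(H,c \right)} = 8 - 18 = -10$)
$Z{\left(-23,-151 \right)} - j{\left(- \frac{96}{-47} \right)} = -10 - 187 = -197$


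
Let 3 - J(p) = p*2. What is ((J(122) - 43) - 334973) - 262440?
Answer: -597697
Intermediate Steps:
J(p) = 3 - 2*p (J(p) = 3 - p*2 = 3 - 2*p)
((J(122) - 43) - 334973) - 262440 = (((3 - 2*122) - 43) - 334973) - 262440 = (((3 - 244) - 43) - 334973) - 262440 = ((-241 - 43) - 334973) - 262440 = (-284 - 334973) - 262440 = -335257 - 262440 = -597697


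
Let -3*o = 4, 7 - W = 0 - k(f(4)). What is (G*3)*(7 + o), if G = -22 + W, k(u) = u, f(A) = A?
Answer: -187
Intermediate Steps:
W = 11 (W = 7 - (0 - 1*4) = 7 - (0 - 4) = 7 - 1*(-4) = 7 + 4 = 11)
G = -11 (G = -22 + 11 = -11)
o = -4/3 (o = -⅓*4 = -4/3 ≈ -1.3333)
(G*3)*(7 + o) = (-11*3)*(7 - 4/3) = -33*17/3 = -187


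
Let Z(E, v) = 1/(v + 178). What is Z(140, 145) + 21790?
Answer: 7038171/323 ≈ 21790.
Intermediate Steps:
Z(E, v) = 1/(178 + v)
Z(140, 145) + 21790 = 1/(178 + 145) + 21790 = 1/323 + 21790 = 7038171/323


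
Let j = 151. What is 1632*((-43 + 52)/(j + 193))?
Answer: 1836/43 ≈ 42.698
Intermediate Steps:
1632*((-43 + 52)/(j + 193)) = 1632*((-43 + 52)/(151 + 193)) = 1632*(9/344) = 1836/43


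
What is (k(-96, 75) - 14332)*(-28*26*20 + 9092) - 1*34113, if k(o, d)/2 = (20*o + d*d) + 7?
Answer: 37738831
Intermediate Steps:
k(o, d) = 14 + 2*d² + 40*o (k(o, d) = 2*((20*o + d*d) + 7) = 2*((20*o + d²) + 7) = 2*((d² + 20*o) + 7) = 2*(7 + d² + 20*o) = 14 + 2*d² + 40*o)
(k(-96, 75) - 14332)*(-28*26*20 + 9092) - 1*34113 = ((14 + 2*75² + 40*(-96)) - 14332)*(-28*26*20 + 9092) - 1*34113 = ((14 + 2*5625 - 3840) - 14332)*(-728*20 + 9092) - 34113 = ((14 + 11250 - 3840) - 14332)*(-14560 + 9092) - 34113 = (7424 - 14332)*(-5468) - 34113 = -6908*(-5468) - 34113 = 37772944 - 34113 = 37738831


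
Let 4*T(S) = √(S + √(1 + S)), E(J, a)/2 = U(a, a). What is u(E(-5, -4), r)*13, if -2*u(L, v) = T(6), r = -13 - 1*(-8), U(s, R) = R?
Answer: -13*√(6 + √7)/8 ≈ -4.7781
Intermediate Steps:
E(J, a) = 2*a
r = -5 (r = -13 + 8 = -5)
T(S) = √(S + √(1 + S))/4
u(L, v) = -√(6 + √7)/8 (u(L, v) = -√(6 + √(1 + 6))/8 = -√(6 + √7)/8)
u(E(-5, -4), r)*13 = -√(6 + √7)/8*13 = -13*√(6 + √7)/8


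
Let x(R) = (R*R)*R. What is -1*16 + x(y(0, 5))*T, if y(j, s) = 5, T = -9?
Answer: -1141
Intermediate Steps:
x(R) = R**3 (x(R) = R**2*R = R**3)
-1*16 + x(y(0, 5))*T = -1*16 + 5**3*(-9) = -16 + 125*(-9) = -16 - 1125 = -1141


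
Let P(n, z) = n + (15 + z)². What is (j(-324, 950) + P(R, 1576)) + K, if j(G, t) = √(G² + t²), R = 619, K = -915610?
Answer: 1616290 + 2*√251869 ≈ 1.6173e+6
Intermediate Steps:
(j(-324, 950) + P(R, 1576)) + K = (√((-324)² + 950²) + (619 + (15 + 1576)²)) - 915610 = (√(104976 + 902500) + (619 + 1591²)) - 915610 = (√1007476 + (619 + 2531281)) - 915610 = (2*√251869 + 2531900) - 915610 = (2531900 + 2*√251869) - 915610 = 1616290 + 2*√251869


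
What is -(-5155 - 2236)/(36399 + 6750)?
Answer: 389/2271 ≈ 0.17129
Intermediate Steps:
-(-5155 - 2236)/(36399 + 6750) = -(-7391)/43149 = -1*(-389/2271) = 389/2271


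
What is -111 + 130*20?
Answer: 2489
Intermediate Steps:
-111 + 130*20 = -111 + 2600 = 2489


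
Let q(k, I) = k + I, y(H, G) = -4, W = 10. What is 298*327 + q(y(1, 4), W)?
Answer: 97452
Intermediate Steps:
q(k, I) = I + k
298*327 + q(y(1, 4), W) = 298*327 + (10 - 4) = 97446 + 6 = 97452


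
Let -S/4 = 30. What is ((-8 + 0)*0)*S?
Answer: 0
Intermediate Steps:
S = -120 (S = -4*30 = -120)
((-8 + 0)*0)*S = ((-8 + 0)*0)*(-120) = -8*0*(-120) = 0*(-120) = 0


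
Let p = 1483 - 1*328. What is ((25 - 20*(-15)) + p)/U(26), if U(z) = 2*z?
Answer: 370/13 ≈ 28.462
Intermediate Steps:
p = 1155 (p = 1483 - 328 = 1155)
((25 - 20*(-15)) + p)/U(26) = ((25 - 20*(-15)) + 1155)/((2*26)) = ((25 + 300) + 1155)/52 = (325 + 1155)*(1/52) = 1480*(1/52) = 370/13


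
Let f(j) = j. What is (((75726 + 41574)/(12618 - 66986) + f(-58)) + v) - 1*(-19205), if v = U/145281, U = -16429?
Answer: 37804318944451/1974659352 ≈ 19145.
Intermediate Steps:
v = -16429/145281 ≈ -0.11308
(((75726 + 41574)/(12618 - 66986) + f(-58)) + v) - 1*(-19205) = (((75726 + 41574)/(12618 - 66986) - 58) - 16429/145281) - 1*(-19205) = ((117300/(-54368) - 58) - 16429/145281) + 19205 = ((117300*(-1/54368) - 58) - 16429/145281) + 19205 = ((-29325/13592 - 58) - 16429/145281) + 19205 = (-817661/13592 - 16429/145281) + 19205 = -119013910709/1974659352 + 19205 = 37804318944451/1974659352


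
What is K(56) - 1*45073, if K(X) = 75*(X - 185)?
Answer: -54748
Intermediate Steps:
K(X) = -13875 + 75*X (K(X) = 75*(-185 + X) = -13875 + 75*X)
K(56) - 1*45073 = (-13875 + 75*56) - 1*45073 = (-13875 + 4200) - 45073 = -9675 - 45073 = -54748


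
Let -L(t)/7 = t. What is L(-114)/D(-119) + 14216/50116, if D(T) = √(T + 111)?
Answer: 3554/12529 - 399*I*√2/2 ≈ 0.28366 - 282.14*I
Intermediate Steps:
L(t) = -7*t
D(T) = √(111 + T)
L(-114)/D(-119) + 14216/50116 = (-7*(-114))/(√(111 - 119)) + 14216/50116 = 798/(√(-8)) + 14216*(1/50116) = 798/((2*I*√2)) + 3554/12529 = 798*(-I*√2/4) + 3554/12529 = -399*I*√2/2 + 3554/12529 = 3554/12529 - 399*I*√2/2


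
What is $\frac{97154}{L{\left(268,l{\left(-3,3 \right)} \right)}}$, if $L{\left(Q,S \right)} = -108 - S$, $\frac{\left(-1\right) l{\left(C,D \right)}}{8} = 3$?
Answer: $- \frac{48577}{42} \approx -1156.6$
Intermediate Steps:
$l{\left(C,D \right)} = -24$ ($l{\left(C,D \right)} = \left(-8\right) 3 = -24$)
$\frac{97154}{L{\left(268,l{\left(-3,3 \right)} \right)}} = \frac{97154}{-108 - -24} = \frac{97154}{-108 + 24} = \frac{97154}{-84} = 97154 \left(- \frac{1}{84}\right) = - \frac{48577}{42}$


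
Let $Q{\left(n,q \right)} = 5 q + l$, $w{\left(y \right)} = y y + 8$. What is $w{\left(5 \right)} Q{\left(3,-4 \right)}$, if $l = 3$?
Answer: $-561$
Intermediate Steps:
$w{\left(y \right)} = 8 + y^{2}$ ($w{\left(y \right)} = y^{2} + 8 = 8 + y^{2}$)
$Q{\left(n,q \right)} = 3 + 5 q$ ($Q{\left(n,q \right)} = 5 q + 3 = 3 + 5 q$)
$w{\left(5 \right)} Q{\left(3,-4 \right)} = \left(8 + 5^{2}\right) \left(3 + 5 \left(-4\right)\right) = \left(8 + 25\right) \left(3 - 20\right) = 33 \left(-17\right) = -561$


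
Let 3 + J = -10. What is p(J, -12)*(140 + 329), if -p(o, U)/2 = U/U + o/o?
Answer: -1876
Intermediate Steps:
J = -13 (J = -3 - 10 = -13)
p(o, U) = -4 (p(o, U) = -2*(U/U + o/o) = -2*(1 + 1) = -2*2 = -4)
p(J, -12)*(140 + 329) = -4*(140 + 329) = -4*469 = -1876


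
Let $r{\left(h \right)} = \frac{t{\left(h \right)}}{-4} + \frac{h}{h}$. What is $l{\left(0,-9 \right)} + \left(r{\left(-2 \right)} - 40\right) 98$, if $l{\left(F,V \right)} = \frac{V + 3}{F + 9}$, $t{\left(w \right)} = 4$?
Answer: $- \frac{11762}{3} \approx -3920.7$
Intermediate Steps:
$l{\left(F,V \right)} = \frac{3 + V}{9 + F}$
$r{\left(h \right)} = 0$ ($r{\left(h \right)} = \frac{4}{-4} + \frac{h}{h} = 4 \left(- \frac{1}{4}\right) + 1 = -1 + 1 = 0$)
$l{\left(0,-9 \right)} + \left(r{\left(-2 \right)} - 40\right) 98 = \frac{3 - 9}{9 + 0} + \left(0 - 40\right) 98 = \frac{1}{9} \left(-6\right) + \left(0 - 40\right) 98 = \frac{1}{9} \left(-6\right) - 3920 = - \frac{2}{3} - 3920 = - \frac{11762}{3}$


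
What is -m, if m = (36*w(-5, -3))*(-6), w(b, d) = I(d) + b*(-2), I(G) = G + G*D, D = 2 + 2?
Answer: -1080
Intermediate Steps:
D = 4
I(G) = 5*G (I(G) = G + G*4 = G + 4*G = 5*G)
w(b, d) = -2*b + 5*d (w(b, d) = 5*d + b*(-2) = 5*d - 2*b = -2*b + 5*d)
m = 1080 (m = (36*(-2*(-5) + 5*(-3)))*(-6) = (36*(10 - 15))*(-6) = (36*(-5))*(-6) = -180*(-6) = 1080)
-m = -1*1080 = -1080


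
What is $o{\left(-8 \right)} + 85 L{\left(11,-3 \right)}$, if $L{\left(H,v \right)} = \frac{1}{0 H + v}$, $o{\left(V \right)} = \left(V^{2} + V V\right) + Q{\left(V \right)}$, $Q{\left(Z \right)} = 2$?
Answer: $\frac{305}{3} \approx 101.67$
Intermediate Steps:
$o{\left(V \right)} = 2 + 2 V^{2}$ ($o{\left(V \right)} = \left(V^{2} + V V\right) + 2 = \left(V^{2} + V^{2}\right) + 2 = 2 V^{2} + 2 = 2 + 2 V^{2}$)
$L{\left(H,v \right)} = \frac{1}{v}$ ($L{\left(H,v \right)} = \frac{1}{0 + v} = \frac{1}{v}$)
$o{\left(-8 \right)} + 85 L{\left(11,-3 \right)} = \left(2 + 2 \left(-8\right)^{2}\right) + \frac{85}{-3} = \left(2 + 2 \cdot 64\right) + 85 \left(- \frac{1}{3}\right) = \left(2 + 128\right) - \frac{85}{3} = 130 - \frac{85}{3} = \frac{305}{3}$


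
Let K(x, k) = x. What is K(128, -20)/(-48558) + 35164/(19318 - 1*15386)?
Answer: 213373777/23866257 ≈ 8.9404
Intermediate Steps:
K(128, -20)/(-48558) + 35164/(19318 - 1*15386) = 128/(-48558) + 35164/(19318 - 1*15386) = 128*(-1/48558) + 35164/(19318 - 15386) = -64/24279 + 35164/3932 = -64/24279 + 35164*(1/3932) = -64/24279 + 8791/983 = 213373777/23866257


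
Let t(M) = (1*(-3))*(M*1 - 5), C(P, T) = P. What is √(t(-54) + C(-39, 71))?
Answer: √138 ≈ 11.747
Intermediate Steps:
t(M) = 15 - 3*M (t(M) = -3*(M - 5) = -3*(-5 + M) = 15 - 3*M)
√(t(-54) + C(-39, 71)) = √((15 - 3*(-54)) - 39) = √((15 + 162) - 39) = √(177 - 39) = √138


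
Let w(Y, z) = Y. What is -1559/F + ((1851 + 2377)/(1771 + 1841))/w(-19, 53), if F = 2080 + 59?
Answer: -1381366/1747563 ≈ -0.79045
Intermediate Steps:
F = 2139
-1559/F + ((1851 + 2377)/(1771 + 1841))/w(-19, 53) = -1559/2139 + ((1851 + 2377)/(1771 + 1841))/(-19) = -1559*1/2139 + (4228/3612)*(-1/19) = -1559/2139 + (4228*(1/3612))*(-1/19) = -1559/2139 + (151/129)*(-1/19) = -1559/2139 - 151/2451 = -1381366/1747563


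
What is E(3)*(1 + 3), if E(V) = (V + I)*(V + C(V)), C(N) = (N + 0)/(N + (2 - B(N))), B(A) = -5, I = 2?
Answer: 66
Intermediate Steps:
C(N) = N/(7 + N) (C(N) = (N + 0)/(N + (2 - 1*(-5))) = N/(N + (2 + 5)) = N/(N + 7) = N/(7 + N))
E(V) = (2 + V)*(V + V/(7 + V)) (E(V) = (V + 2)*(V + V/(7 + V)) = (2 + V)*(V + V/(7 + V)))
E(3)*(1 + 3) = (3*(16 + 3**2 + 10*3)/(7 + 3))*(1 + 3) = (3*(16 + 9 + 30)/10)*4 = (3*(1/10)*55)*4 = (33/2)*4 = 66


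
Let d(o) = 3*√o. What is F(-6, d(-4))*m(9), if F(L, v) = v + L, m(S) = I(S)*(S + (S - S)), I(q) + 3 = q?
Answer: -324 + 324*I ≈ -324.0 + 324.0*I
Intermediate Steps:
I(q) = -3 + q
m(S) = S*(-3 + S) (m(S) = (-3 + S)*(S + (S - S)) = (-3 + S)*(S + 0) = (-3 + S)*S = S*(-3 + S))
F(L, v) = L + v
F(-6, d(-4))*m(9) = (-6 + 3*√(-4))*(9*(-3 + 9)) = (-6 + 3*(2*I))*(9*6) = (-6 + 6*I)*54 = -324 + 324*I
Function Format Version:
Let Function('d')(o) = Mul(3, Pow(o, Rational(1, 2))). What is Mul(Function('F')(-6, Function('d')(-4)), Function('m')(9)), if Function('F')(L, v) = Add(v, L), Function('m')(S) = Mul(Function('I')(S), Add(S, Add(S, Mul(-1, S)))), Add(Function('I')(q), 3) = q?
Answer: Add(-324, Mul(324, I)) ≈ Add(-324.00, Mul(324.00, I))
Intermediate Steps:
Function('I')(q) = Add(-3, q)
Function('m')(S) = Mul(S, Add(-3, S)) (Function('m')(S) = Mul(Add(-3, S), Add(S, Add(S, Mul(-1, S)))) = Mul(Add(-3, S), Add(S, 0)) = Mul(Add(-3, S), S) = Mul(S, Add(-3, S)))
Function('F')(L, v) = Add(L, v)
Mul(Function('F')(-6, Function('d')(-4)), Function('m')(9)) = Mul(Add(-6, Mul(3, Pow(-4, Rational(1, 2)))), Mul(9, Add(-3, 9))) = Mul(Add(-6, Mul(3, Mul(2, I))), Mul(9, 6)) = Mul(Add(-6, Mul(6, I)), 54) = Add(-324, Mul(324, I))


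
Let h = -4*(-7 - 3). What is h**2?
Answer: 1600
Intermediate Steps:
h = 40 (h = -4*(-10) = 40)
h**2 = 40**2 = 1600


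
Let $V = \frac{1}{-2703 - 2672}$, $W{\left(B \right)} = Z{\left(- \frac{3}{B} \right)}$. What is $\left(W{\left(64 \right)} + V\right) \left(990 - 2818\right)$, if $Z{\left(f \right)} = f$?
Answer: $\frac{7398373}{86000} \approx 86.028$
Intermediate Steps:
$W{\left(B \right)} = - \frac{3}{B}$
$V = - \frac{1}{5375}$ ($V = \frac{1}{-5375} = - \frac{1}{5375} \approx -0.00018605$)
$\left(W{\left(64 \right)} + V\right) \left(990 - 2818\right) = \left(- \frac{3}{64} - \frac{1}{5375}\right) \left(990 - 2818\right) = \left(\left(-3\right) \frac{1}{64} - \frac{1}{5375}\right) \left(-1828\right) = \left(- \frac{3}{64} - \frac{1}{5375}\right) \left(-1828\right) = \left(- \frac{16189}{344000}\right) \left(-1828\right) = \frac{7398373}{86000}$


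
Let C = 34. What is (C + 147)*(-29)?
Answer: -5249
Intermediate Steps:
(C + 147)*(-29) = (34 + 147)*(-29) = 181*(-29) = -5249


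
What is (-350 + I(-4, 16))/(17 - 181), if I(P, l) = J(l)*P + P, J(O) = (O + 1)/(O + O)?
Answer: 2849/1312 ≈ 2.1715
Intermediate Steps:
J(O) = (1 + O)/(2*O) (J(O) = (1 + O)/((2*O)) = (1 + O)*(1/(2*O)) = (1 + O)/(2*O))
I(P, l) = P + P*(1 + l)/(2*l) (I(P, l) = ((1 + l)/(2*l))*P + P = P*(1 + l)/(2*l) + P = P + P*(1 + l)/(2*l))
(-350 + I(-4, 16))/(17 - 181) = (-350 + (1/2)*(-4)*(1 + 3*16)/16)/(17 - 181) = (-350 + (1/2)*(-4)*(1/16)*(1 + 48))/(-164) = (-350 + (1/2)*(-4)*(1/16)*49)*(-1/164) = (-350 - 49/8)*(-1/164) = -2849/8*(-1/164) = 2849/1312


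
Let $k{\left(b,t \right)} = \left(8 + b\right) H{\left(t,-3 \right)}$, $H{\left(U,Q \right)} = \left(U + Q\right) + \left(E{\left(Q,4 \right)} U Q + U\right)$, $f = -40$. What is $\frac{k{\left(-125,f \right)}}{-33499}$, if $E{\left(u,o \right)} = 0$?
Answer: $- \frac{9711}{33499} \approx -0.28989$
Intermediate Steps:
$H{\left(U,Q \right)} = Q + 2 U$ ($H{\left(U,Q \right)} = \left(U + Q\right) + \left(0 U Q + U\right) = \left(Q + U\right) + \left(0 Q + U\right) = \left(Q + U\right) + \left(0 + U\right) = \left(Q + U\right) + U = Q + 2 U$)
$k{\left(b,t \right)} = \left(-3 + 2 t\right) \left(8 + b\right)$ ($k{\left(b,t \right)} = \left(8 + b\right) \left(-3 + 2 t\right) = \left(-3 + 2 t\right) \left(8 + b\right)$)
$\frac{k{\left(-125,f \right)}}{-33499} = \frac{\left(-3 + 2 \left(-40\right)\right) \left(8 - 125\right)}{-33499} = \left(-3 - 80\right) \left(-117\right) \left(- \frac{1}{33499}\right) = \left(-83\right) \left(-117\right) \left(- \frac{1}{33499}\right) = 9711 \left(- \frac{1}{33499}\right) = - \frac{9711}{33499}$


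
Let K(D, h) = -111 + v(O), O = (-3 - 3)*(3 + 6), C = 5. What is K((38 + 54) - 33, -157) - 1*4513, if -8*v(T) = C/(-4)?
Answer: -147963/32 ≈ -4623.8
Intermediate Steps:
O = -54 (O = -6*9 = -54)
v(T) = 5/32 (v(T) = -5/(8*(-4)) = -5*(-1)/(8*4) = -⅛*(-5/4) = 5/32)
K(D, h) = -3547/32 (K(D, h) = -111 + 5/32 = -3547/32)
K((38 + 54) - 33, -157) - 1*4513 = -3547/32 - 1*4513 = -3547/32 - 4513 = -147963/32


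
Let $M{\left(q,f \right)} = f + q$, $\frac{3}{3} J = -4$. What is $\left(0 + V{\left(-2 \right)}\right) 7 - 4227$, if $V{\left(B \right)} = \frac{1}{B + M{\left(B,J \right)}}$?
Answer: $- \frac{33823}{8} \approx -4227.9$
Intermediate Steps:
$J = -4$
$V{\left(B \right)} = \frac{1}{-4 + 2 B}$ ($V{\left(B \right)} = \frac{1}{B + \left(-4 + B\right)} = \frac{1}{-4 + 2 B}$)
$\left(0 + V{\left(-2 \right)}\right) 7 - 4227 = \left(0 + \frac{1}{2 \left(-2 - 2\right)}\right) 7 - 4227 = \left(0 + \frac{1}{2 \left(-4\right)}\right) 7 - 4227 = \left(0 + \frac{1}{2} \left(- \frac{1}{4}\right)\right) 7 - 4227 = \left(0 - \frac{1}{8}\right) 7 - 4227 = \left(- \frac{1}{8}\right) 7 - 4227 = - \frac{7}{8} - 4227 = - \frac{33823}{8}$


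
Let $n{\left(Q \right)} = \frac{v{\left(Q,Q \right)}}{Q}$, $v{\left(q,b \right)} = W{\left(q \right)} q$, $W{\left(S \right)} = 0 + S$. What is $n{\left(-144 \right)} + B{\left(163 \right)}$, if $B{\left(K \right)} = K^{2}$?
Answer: $26425$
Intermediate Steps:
$W{\left(S \right)} = S$
$v{\left(q,b \right)} = q^{2}$ ($v{\left(q,b \right)} = q q = q^{2}$)
$n{\left(Q \right)} = Q$ ($n{\left(Q \right)} = \frac{Q^{2}}{Q} = Q$)
$n{\left(-144 \right)} + B{\left(163 \right)} = -144 + 163^{2} = -144 + 26569 = 26425$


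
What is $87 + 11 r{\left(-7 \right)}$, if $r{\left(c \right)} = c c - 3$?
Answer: $593$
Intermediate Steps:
$r{\left(c \right)} = -3 + c^{2}$ ($r{\left(c \right)} = c^{2} - 3 = -3 + c^{2}$)
$87 + 11 r{\left(-7 \right)} = 87 + 11 \left(-3 + \left(-7\right)^{2}\right) = 87 + 11 \left(-3 + 49\right) = 87 + 11 \cdot 46 = 87 + 506 = 593$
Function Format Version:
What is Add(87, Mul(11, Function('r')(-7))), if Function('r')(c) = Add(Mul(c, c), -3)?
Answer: 593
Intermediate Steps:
Function('r')(c) = Add(-3, Pow(c, 2)) (Function('r')(c) = Add(Pow(c, 2), -3) = Add(-3, Pow(c, 2)))
Add(87, Mul(11, Function('r')(-7))) = Add(87, Mul(11, Add(-3, Pow(-7, 2)))) = Add(87, Mul(11, Add(-3, 49))) = Add(87, Mul(11, 46)) = Add(87, 506) = 593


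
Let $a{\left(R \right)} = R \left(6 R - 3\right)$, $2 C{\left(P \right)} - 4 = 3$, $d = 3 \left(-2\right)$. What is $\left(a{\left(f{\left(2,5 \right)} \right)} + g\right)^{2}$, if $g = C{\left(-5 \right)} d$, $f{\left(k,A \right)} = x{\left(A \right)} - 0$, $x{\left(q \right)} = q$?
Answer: $12996$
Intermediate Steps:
$d = -6$
$C{\left(P \right)} = \frac{7}{2}$ ($C{\left(P \right)} = 2 + \frac{1}{2} \cdot 3 = 2 + \frac{3}{2} = \frac{7}{2}$)
$f{\left(k,A \right)} = A$ ($f{\left(k,A \right)} = A - 0 = A + 0 = A$)
$a{\left(R \right)} = R \left(-3 + 6 R\right)$
$g = -21$ ($g = \frac{7}{2} \left(-6\right) = -21$)
$\left(a{\left(f{\left(2,5 \right)} \right)} + g\right)^{2} = \left(3 \cdot 5 \left(-1 + 2 \cdot 5\right) - 21\right)^{2} = \left(3 \cdot 5 \left(-1 + 10\right) - 21\right)^{2} = \left(3 \cdot 5 \cdot 9 - 21\right)^{2} = \left(135 - 21\right)^{2} = 114^{2} = 12996$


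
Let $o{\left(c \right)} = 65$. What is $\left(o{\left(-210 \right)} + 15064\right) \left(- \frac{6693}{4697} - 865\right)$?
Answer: $- \frac{61568948142}{4697} \approx -1.3108 \cdot 10^{7}$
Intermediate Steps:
$\left(o{\left(-210 \right)} + 15064\right) \left(- \frac{6693}{4697} - 865\right) = \left(65 + 15064\right) \left(- \frac{6693}{4697} - 865\right) = 15129 \left(\left(-6693\right) \frac{1}{4697} - 865\right) = 15129 \left(- \frac{6693}{4697} - 865\right) = 15129 \left(- \frac{4069598}{4697}\right) = - \frac{61568948142}{4697}$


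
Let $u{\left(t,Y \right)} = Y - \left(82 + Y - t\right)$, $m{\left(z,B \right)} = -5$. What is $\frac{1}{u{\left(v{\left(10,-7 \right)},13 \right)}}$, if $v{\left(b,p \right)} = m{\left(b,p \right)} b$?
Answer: $- \frac{1}{132} \approx -0.0075758$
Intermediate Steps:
$v{\left(b,p \right)} = - 5 b$
$u{\left(t,Y \right)} = -82 + t$ ($u{\left(t,Y \right)} = Y - \left(82 + Y - t\right) = -82 + t$)
$\frac{1}{u{\left(v{\left(10,-7 \right)},13 \right)}} = \frac{1}{-82 - 50} = \frac{1}{-132} = - \frac{1}{132}$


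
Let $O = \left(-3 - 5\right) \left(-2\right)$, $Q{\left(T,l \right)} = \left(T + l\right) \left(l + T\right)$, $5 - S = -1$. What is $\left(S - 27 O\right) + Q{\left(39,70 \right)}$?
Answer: $11455$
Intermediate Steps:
$S = 6$ ($S = 5 - -1 = 5 + 1 = 6$)
$Q{\left(T,l \right)} = \left(T + l\right)^{2}$ ($Q{\left(T,l \right)} = \left(T + l\right) \left(T + l\right) = \left(T + l\right)^{2}$)
$O = 16$ ($O = \left(-8\right) \left(-2\right) = 16$)
$\left(S - 27 O\right) + Q{\left(39,70 \right)} = \left(6 - 432\right) + \left(39 + 70\right)^{2} = \left(6 - 432\right) + 109^{2} = -426 + 11881 = 11455$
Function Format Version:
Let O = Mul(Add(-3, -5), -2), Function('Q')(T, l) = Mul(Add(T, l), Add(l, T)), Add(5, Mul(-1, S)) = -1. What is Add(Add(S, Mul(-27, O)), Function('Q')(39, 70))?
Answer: 11455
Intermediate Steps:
S = 6 (S = Add(5, Mul(-1, -1)) = Add(5, 1) = 6)
Function('Q')(T, l) = Pow(Add(T, l), 2) (Function('Q')(T, l) = Mul(Add(T, l), Add(T, l)) = Pow(Add(T, l), 2))
O = 16 (O = Mul(-8, -2) = 16)
Add(Add(S, Mul(-27, O)), Function('Q')(39, 70)) = Add(Add(6, Mul(-27, 16)), Pow(Add(39, 70), 2)) = Add(Add(6, -432), Pow(109, 2)) = Add(-426, 11881) = 11455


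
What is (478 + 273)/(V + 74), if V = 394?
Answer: 751/468 ≈ 1.6047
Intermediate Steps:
(478 + 273)/(V + 74) = (478 + 273)/(394 + 74) = 751/468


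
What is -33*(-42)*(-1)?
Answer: -1386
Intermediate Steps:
-33*(-42)*(-1) = 1386*(-1) = -1386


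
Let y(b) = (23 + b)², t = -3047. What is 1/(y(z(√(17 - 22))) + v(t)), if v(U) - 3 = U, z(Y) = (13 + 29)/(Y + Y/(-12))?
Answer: 605*I/(-1775591*I + 255024*√5) ≈ -0.00030887 + 9.9198e-5*I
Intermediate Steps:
z(Y) = 504/(11*Y) (z(Y) = 42/(Y + Y*(-1/12)) = 42/(Y - Y/12) = 42/((11*Y/12)) = 42*(12/(11*Y)) = 504/(11*Y))
v(U) = 3 + U
1/(y(z(√(17 - 22))) + v(t)) = 1/((23 + 504/(11*(√(17 - 22))))² + (3 - 3047)) = 1/((23 + 504/(11*(√(-5))))² - 3044) = 1/((23 + 504/(11*((I*√5))))² - 3044) = 1/((23 + 504*(-I*√5/5)/11)² - 3044) = 1/((23 - 504*I*√5/55)² - 3044) = 1/(-3044 + (23 - 504*I*√5/55)²)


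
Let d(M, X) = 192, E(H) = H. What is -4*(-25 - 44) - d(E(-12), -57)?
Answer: 84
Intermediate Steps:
-4*(-25 - 44) - d(E(-12), -57) = -4*(-25 - 44) - 1*192 = -4*(-69) - 192 = 276 - 192 = 84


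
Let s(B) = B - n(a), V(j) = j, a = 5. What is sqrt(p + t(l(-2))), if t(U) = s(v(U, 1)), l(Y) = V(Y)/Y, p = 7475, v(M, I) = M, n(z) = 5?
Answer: sqrt(7471) ≈ 86.435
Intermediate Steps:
s(B) = -5 + B (s(B) = B - 1*5 = B - 5 = -5 + B)
l(Y) = 1 (l(Y) = Y/Y = 1)
t(U) = -5 + U
sqrt(p + t(l(-2))) = sqrt(7475 + (-5 + 1)) = sqrt(7475 - 4) = sqrt(7471)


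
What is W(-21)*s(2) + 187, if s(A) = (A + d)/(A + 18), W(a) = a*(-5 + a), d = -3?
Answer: 1597/10 ≈ 159.70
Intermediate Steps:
s(A) = (-3 + A)/(18 + A) (s(A) = (A - 3)/(A + 18) = (-3 + A)/(18 + A))
W(-21)*s(2) + 187 = (-21*(-5 - 21))*((-3 + 2)/(18 + 2)) + 187 = (-21*(-26))*(-1/20) + 187 = 546*((1/20)*(-1)) + 187 = 546*(-1/20) + 187 = -273/10 + 187 = 1597/10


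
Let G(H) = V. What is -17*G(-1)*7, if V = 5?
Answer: -595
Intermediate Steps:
G(H) = 5
-17*G(-1)*7 = -17*5*7 = -85*7 = -595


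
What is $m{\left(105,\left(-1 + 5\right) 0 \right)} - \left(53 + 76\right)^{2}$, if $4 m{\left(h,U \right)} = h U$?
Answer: $-16641$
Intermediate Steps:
$m{\left(h,U \right)} = \frac{U h}{4}$ ($m{\left(h,U \right)} = \frac{h U}{4} = \frac{U h}{4}$)
$m{\left(105,\left(-1 + 5\right) 0 \right)} - \left(53 + 76\right)^{2} = \frac{1}{4} \left(-1 + 5\right) 0 \cdot 105 - \left(53 + 76\right)^{2} = \frac{1}{4} \cdot 4 \cdot 0 \cdot 105 - 129^{2} = \frac{1}{4} \cdot 0 \cdot 105 - 16641 = 0 - 16641 = -16641$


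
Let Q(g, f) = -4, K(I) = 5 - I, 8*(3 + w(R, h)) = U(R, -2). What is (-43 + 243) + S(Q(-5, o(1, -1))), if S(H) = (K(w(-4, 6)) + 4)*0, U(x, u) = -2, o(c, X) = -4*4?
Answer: 200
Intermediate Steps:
o(c, X) = -16
w(R, h) = -13/4 (w(R, h) = -3 + (⅛)*(-2) = -3 - ¼ = -13/4)
S(H) = 0 (S(H) = ((5 - 1*(-13/4)) + 4)*0 = ((5 + 13/4) + 4)*0 = (33/4 + 4)*0 = (49/4)*0 = 0)
(-43 + 243) + S(Q(-5, o(1, -1))) = (-43 + 243) + 0 = 200 + 0 = 200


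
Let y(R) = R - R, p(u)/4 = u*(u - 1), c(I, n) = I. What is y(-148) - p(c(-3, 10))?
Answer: -48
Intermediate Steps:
p(u) = 4*u*(-1 + u) (p(u) = 4*(u*(u - 1)) = 4*(u*(-1 + u)) = 4*u*(-1 + u))
y(R) = 0
y(-148) - p(c(-3, 10)) = 0 - 4*(-3)*(-1 - 3) = 0 - 4*(-3)*(-4) = 0 - 1*48 = 0 - 48 = -48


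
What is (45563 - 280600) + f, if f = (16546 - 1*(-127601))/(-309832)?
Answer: -72822127931/309832 ≈ -2.3504e+5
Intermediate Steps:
f = -144147/309832 (f = (16546 + 127601)*(-1/309832) = 144147*(-1/309832) = -144147/309832 ≈ -0.46524)
(45563 - 280600) + f = (45563 - 280600) - 144147/309832 = -235037 - 144147/309832 = -72822127931/309832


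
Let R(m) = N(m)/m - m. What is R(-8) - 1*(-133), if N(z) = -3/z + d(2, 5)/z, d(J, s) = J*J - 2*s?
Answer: 9015/64 ≈ 140.86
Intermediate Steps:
d(J, s) = J**2 - 2*s
N(z) = -9/z (N(z) = -3/z + (2**2 - 2*5)/z = -3/z + (4 - 10)/z = -3/z - 6/z = -9/z)
R(m) = -m - 9/m**2 (R(m) = (-9/m)/m - m = -9/m**2 - m = -m - 9/m**2)
R(-8) - 1*(-133) = (-1*(-8) - 9/(-8)**2) - 1*(-133) = (8 - 9*1/64) + 133 = (8 - 9/64) + 133 = 503/64 + 133 = 9015/64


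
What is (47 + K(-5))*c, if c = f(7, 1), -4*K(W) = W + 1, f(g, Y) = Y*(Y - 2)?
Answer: -48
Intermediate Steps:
f(g, Y) = Y*(-2 + Y)
K(W) = -¼ - W/4 (K(W) = -(W + 1)/4 = -(1 + W)/4 = -¼ - W/4)
c = -1 (c = 1*(-2 + 1) = 1*(-1) = -1)
(47 + K(-5))*c = (47 + (-¼ - ¼*(-5)))*(-1) = (47 + (-¼ + 5/4))*(-1) = (47 + 1)*(-1) = 48*(-1) = -48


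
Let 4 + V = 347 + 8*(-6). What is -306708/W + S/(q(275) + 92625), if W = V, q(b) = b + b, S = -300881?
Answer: -5733255559/5497325 ≈ -1042.9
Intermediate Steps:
q(b) = 2*b
V = 295 (V = -4 + (347 + 8*(-6)) = -4 + (347 - 48) = -4 + 299 = 295)
W = 295
-306708/W + S/(q(275) + 92625) = -306708/295 - 300881/(2*275 + 92625) = -306708*1/295 - 300881/(550 + 92625) = -306708/295 - 300881/93175 = -5733255559/5497325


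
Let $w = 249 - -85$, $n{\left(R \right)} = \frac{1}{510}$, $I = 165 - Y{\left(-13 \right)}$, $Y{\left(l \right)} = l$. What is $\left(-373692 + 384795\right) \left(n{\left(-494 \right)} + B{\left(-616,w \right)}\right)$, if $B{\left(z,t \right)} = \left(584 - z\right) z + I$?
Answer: $- \frac{1394911411519}{170} \approx -8.2054 \cdot 10^{9}$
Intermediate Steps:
$I = 178$ ($I = 165 - -13 = 165 + 13 = 178$)
$n{\left(R \right)} = \frac{1}{510}$
$w = 334$ ($w = 249 + 85 = 334$)
$B{\left(z,t \right)} = 178 + z \left(584 - z\right)$ ($B{\left(z,t \right)} = \left(584 - z\right) z + 178 = z \left(584 - z\right) + 178 = 178 + z \left(584 - z\right)$)
$\left(-373692 + 384795\right) \left(n{\left(-494 \right)} + B{\left(-616,w \right)}\right) = \left(-373692 + 384795\right) \left(\frac{1}{510} + \left(178 - \left(-616\right)^{2} + 584 \left(-616\right)\right)\right) = 11103 \left(\frac{1}{510} - 739022\right) = 11103 \left(- \frac{376901219}{510}\right) = - \frac{1394911411519}{170}$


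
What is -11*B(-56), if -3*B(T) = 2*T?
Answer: -1232/3 ≈ -410.67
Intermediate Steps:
B(T) = -2*T/3
-11*B(-56) = -(-22)*(-56)/3 = -11*112/3 = -1232/3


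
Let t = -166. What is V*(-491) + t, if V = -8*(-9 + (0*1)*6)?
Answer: -35518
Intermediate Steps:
V = 72 (V = -8*(-9 + 0*6) = -8*(-9 + 0) = -8*(-9) = 72)
V*(-491) + t = 72*(-491) - 166 = -35352 - 166 = -35518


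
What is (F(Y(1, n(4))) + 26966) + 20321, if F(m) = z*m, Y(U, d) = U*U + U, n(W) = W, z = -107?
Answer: 47073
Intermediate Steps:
Y(U, d) = U + U**2 (Y(U, d) = U**2 + U = U + U**2)
F(m) = -107*m
(F(Y(1, n(4))) + 26966) + 20321 = (-107*(1 + 1) + 26966) + 20321 = (-107*2 + 26966) + 20321 = (-214 + 26966) + 20321 = 26752 + 20321 = 47073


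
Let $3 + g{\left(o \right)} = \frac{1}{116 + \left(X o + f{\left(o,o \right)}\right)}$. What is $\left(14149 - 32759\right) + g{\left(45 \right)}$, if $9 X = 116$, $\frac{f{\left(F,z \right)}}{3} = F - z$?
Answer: $- \frac{12954647}{696} \approx -18613.0$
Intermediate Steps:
$f{\left(F,z \right)} = - 3 z + 3 F$ ($f{\left(F,z \right)} = 3 \left(F - z\right) = - 3 z + 3 F$)
$X = \frac{116}{9}$ ($X = \frac{1}{9} \cdot 116 = \frac{116}{9} \approx 12.889$)
$g{\left(o \right)} = -3 + \frac{1}{116 + \frac{116 o}{9}}$ ($g{\left(o \right)} = -3 + \frac{1}{116 + \left(\frac{116 o}{9} + \left(- 3 o + 3 o\right)\right)} = -3 + \frac{1}{116 + \left(\frac{116 o}{9} + 0\right)} = -3 + \frac{1}{116 + \frac{116 o}{9}}$)
$\left(14149 - 32759\right) + g{\left(45 \right)} = \left(14149 - 32759\right) + \frac{3 \left(-1041 - 5220\right)}{116 \left(9 + 45\right)} = -18610 + \frac{3 \left(-1041 - 5220\right)}{116 \cdot 54} = -18610 + \frac{3}{116} \cdot \frac{1}{54} \left(-6261\right) = -18610 - \frac{2087}{696} = - \frac{12954647}{696}$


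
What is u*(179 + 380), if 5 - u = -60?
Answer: 36335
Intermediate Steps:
u = 65 (u = 5 - 1*(-60) = 5 + 60 = 65)
u*(179 + 380) = 65*(179 + 380) = 65*559 = 36335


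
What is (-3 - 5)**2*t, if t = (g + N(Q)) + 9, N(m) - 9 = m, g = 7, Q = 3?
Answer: 1792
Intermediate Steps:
N(m) = 9 + m
t = 28 (t = (7 + (9 + 3)) + 9 = (7 + 12) + 9 = 19 + 9 = 28)
(-3 - 5)**2*t = (-3 - 5)**2*28 = (-8)**2*28 = 64*28 = 1792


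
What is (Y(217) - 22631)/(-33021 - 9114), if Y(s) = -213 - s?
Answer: 7687/14045 ≈ 0.54731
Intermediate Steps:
(Y(217) - 22631)/(-33021 - 9114) = ((-213 - 1*217) - 22631)/(-33021 - 9114) = ((-213 - 217) - 22631)/(-42135) = (-430 - 22631)*(-1/42135) = -23061*(-1/42135) = 7687/14045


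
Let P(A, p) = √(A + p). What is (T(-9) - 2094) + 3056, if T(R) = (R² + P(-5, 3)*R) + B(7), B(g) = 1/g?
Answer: 7302/7 - 9*I*√2 ≈ 1043.1 - 12.728*I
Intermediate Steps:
T(R) = ⅐ + R² + I*R*√2 (T(R) = (R² + √(-5 + 3)*R) + 1/7 = (R² + √(-2)*R) + ⅐ = (R² + (I*√2)*R) + ⅐ = (R² + I*R*√2) + ⅐ = ⅐ + R² + I*R*√2)
(T(-9) - 2094) + 3056 = ((⅐ + (-9)² + I*(-9)*√2) - 2094) + 3056 = ((⅐ + 81 - 9*I*√2) - 2094) + 3056 = ((568/7 - 9*I*√2) - 2094) + 3056 = (-14090/7 - 9*I*√2) + 3056 = 7302/7 - 9*I*√2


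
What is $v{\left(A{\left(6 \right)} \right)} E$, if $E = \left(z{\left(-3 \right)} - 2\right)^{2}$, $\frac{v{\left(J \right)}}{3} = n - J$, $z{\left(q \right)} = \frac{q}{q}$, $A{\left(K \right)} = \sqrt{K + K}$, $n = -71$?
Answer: $-213 - 6 \sqrt{3} \approx -223.39$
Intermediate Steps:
$A{\left(K \right)} = \sqrt{2} \sqrt{K}$ ($A{\left(K \right)} = \sqrt{2 K} = \sqrt{2} \sqrt{K}$)
$z{\left(q \right)} = 1$
$v{\left(J \right)} = -213 - 3 J$ ($v{\left(J \right)} = 3 \left(-71 - J\right) = -213 - 3 J$)
$E = 1$ ($E = \left(1 - 2\right)^{2} = \left(-1\right)^{2} = 1$)
$v{\left(A{\left(6 \right)} \right)} E = \left(-213 - 3 \sqrt{2} \sqrt{6}\right) 1 = \left(-213 - 3 \cdot 2 \sqrt{3}\right) 1 = \left(-213 - 6 \sqrt{3}\right) 1 = -213 - 6 \sqrt{3}$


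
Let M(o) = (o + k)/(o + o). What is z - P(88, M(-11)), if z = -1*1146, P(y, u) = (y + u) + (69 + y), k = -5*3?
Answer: -15314/11 ≈ -1392.2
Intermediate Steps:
k = -15
M(o) = (-15 + o)/(2*o) (M(o) = (o - 15)/(o + o) = (-15 + o)/((2*o)) = (-15 + o)*(1/(2*o)) = (-15 + o)/(2*o))
P(y, u) = 69 + u + 2*y (P(y, u) = (u + y) + (69 + y) = 69 + u + 2*y)
z = -1146
z - P(88, M(-11)) = -1146 - (69 + (1/2)*(-15 - 11)/(-11) + 2*88) = -1146 - (69 + (1/2)*(-1/11)*(-26) + 176) = -1146 - (69 + 13/11 + 176) = -1146 - 1*2708/11 = -1146 - 2708/11 = -15314/11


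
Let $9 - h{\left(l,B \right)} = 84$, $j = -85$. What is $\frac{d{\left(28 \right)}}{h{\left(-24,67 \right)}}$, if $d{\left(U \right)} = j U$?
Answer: $\frac{476}{15} \approx 31.733$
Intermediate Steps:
$h{\left(l,B \right)} = -75$ ($h{\left(l,B \right)} = 9 - 84 = -75$)
$d{\left(U \right)} = - 85 U$
$\frac{d{\left(28 \right)}}{h{\left(-24,67 \right)}} = \frac{\left(-85\right) 28}{-75} = \left(-2380\right) \left(- \frac{1}{75}\right) = \frac{476}{15}$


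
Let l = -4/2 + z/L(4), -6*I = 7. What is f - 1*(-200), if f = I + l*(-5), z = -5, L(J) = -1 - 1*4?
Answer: 1223/6 ≈ 203.83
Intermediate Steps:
L(J) = -5 (L(J) = -1 - 4 = -5)
I = -7/6 (I = -⅙*7 = -7/6 ≈ -1.1667)
l = -1 (l = -4/2 - 5/(-5) = -4*½ - 5*(-⅕) = -2 + 1 = -1)
f = 23/6 (f = -7/6 - 1*(-5) = -7/6 + 5 = 23/6 ≈ 3.8333)
f - 1*(-200) = 23/6 - 1*(-200) = 23/6 + 200 = 1223/6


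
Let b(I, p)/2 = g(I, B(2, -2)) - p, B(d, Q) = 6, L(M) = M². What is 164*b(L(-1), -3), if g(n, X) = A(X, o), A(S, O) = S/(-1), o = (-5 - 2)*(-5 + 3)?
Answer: -984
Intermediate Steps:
o = 14 (o = -7*(-2) = 14)
A(S, O) = -S (A(S, O) = S*(-1) = -S)
g(n, X) = -X
b(I, p) = -12 - 2*p (b(I, p) = 2*(-1*6 - p) = 2*(-6 - p) = -12 - 2*p)
164*b(L(-1), -3) = 164*(-12 - 2*(-3)) = 164*(-12 + 6) = 164*(-6) = -984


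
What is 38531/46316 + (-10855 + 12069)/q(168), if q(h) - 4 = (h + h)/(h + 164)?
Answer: 585365211/2408432 ≈ 243.05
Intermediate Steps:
q(h) = 4 + 2*h/(164 + h) (q(h) = 4 + (h + h)/(h + 164) = 4 + (2*h)/(164 + h) = 4 + 2*h/(164 + h))
38531/46316 + (-10855 + 12069)/q(168) = 38531/46316 + (-10855 + 12069)/((2*(328 + 3*168)/(164 + 168))) = 38531*(1/46316) + 1214/((2*(328 + 504)/332)) = 38531/46316 + 1214/((2*(1/332)*832)) = 38531/46316 + 1214/(416/83) = 38531/46316 + 1214*(83/416) = 38531/46316 + 50381/208 = 585365211/2408432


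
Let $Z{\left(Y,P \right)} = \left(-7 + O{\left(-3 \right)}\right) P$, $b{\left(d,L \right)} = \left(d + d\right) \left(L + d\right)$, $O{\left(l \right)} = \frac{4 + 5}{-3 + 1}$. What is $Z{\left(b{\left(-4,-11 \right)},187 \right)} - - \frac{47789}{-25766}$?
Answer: $- \frac{27728786}{12883} \approx -2152.4$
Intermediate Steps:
$O{\left(l \right)} = - \frac{9}{2}$ ($O{\left(l \right)} = \frac{9}{-2} = 9 \left(- \frac{1}{2}\right) = - \frac{9}{2}$)
$b{\left(d,L \right)} = 2 d \left(L + d\right)$
$Z{\left(Y,P \right)} = - \frac{23 P}{2}$ ($Z{\left(Y,P \right)} = \left(-7 - \frac{9}{2}\right) P = - \frac{23 P}{2}$)
$Z{\left(b{\left(-4,-11 \right)},187 \right)} - - \frac{47789}{-25766} = \left(- \frac{23}{2}\right) 187 - - \frac{47789}{-25766} = - \frac{4301}{2} - \left(-47789\right) \left(- \frac{1}{25766}\right) = - \frac{4301}{2} - \frac{47789}{25766} = - \frac{27728786}{12883}$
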